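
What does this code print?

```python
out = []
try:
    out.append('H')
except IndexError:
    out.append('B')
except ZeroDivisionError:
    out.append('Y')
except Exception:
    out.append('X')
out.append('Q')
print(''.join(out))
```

Execution trace: 'H' (try body, no exception) → 'Q' (after the try/except). Output: HQ

Answer: HQ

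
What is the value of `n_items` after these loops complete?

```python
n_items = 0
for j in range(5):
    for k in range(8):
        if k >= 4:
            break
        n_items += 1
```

Inner breaks at 4, outer runs 5 times
`n_items` takes the values: 0 → 1 → 2 → 3 → 4 → 5 → 6 → 7 → 8 → 9 → 10 → 11 → 12 → 13 → 14 → 15 → 16 → 17 → 18 → 19 → 20

Answer: 20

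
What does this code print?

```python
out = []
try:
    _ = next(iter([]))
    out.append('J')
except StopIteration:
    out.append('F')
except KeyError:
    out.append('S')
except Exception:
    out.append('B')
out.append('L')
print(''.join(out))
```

Execution trace: 'F' (except StopIteration) → 'L' (after the try/except). Output: FL

Answer: FL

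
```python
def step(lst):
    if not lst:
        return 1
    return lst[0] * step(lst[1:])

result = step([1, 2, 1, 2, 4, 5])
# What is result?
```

Product over [1, 2, 1, 2, 4, 5] = 1 * 2 * 1 * 2 * 4 * 5 = 80

Answer: 80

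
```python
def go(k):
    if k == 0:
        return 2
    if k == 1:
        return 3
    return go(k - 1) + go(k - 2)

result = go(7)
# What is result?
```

Build up from base cases: go(0)=2, go(1)=3, go(2)=5, go(3)=8, go(4)=13, go(5)=21, go(6)=34, ..., go(7)=55

Answer: 55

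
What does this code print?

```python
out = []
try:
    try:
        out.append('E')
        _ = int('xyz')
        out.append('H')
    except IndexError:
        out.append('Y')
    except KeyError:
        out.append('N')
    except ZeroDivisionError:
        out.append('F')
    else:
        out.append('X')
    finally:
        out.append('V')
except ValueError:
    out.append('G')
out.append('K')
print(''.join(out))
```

Execution trace: 'E' (try body) → 'V' (finally) → 'G' (outer except ValueError) → 'K' (after the try/except). Output: EVGK

Answer: EVGK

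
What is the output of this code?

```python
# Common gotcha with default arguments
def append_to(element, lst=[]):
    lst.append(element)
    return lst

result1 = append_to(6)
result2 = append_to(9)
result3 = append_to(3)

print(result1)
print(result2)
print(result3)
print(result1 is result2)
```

Key concept: mutable default argument gotcha.
Step by step:
`result1 = append_to(6)` → result1 = [6]
`result2 = append_to(9)` → result1 = [6, 9] (same object as result2); result2 = [6, 9] (same object as result1)
`result3 = append_to(3)` → result1 = [6, 9, 3] (same object as result2, result3); result2 = [6, 9, 3] (same object as result1, result3); result3 = [6, 9, 3] (same object as result1, result2)
`print(result1)` → prints [6, 9, 3]
`print(result2)` → prints [6, 9, 3]
`print(result3)` → prints [6, 9, 3]
`print(result1 is result2)` → prints True

Answer:
[6, 9, 3]
[6, 9, 3]
[6, 9, 3]
True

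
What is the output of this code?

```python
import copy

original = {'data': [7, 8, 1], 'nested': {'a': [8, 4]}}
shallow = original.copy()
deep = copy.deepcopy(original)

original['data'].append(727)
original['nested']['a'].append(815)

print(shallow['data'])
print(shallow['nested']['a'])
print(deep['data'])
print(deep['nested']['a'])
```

Key concept: comparing shallow vs deep copy.
Step by step:
`original = {'data': [7, 8, 1], 'nested': {'a': [8, 4]}}` → original = {'data': [7, 8, 1], 'nested': {'a': [8, 4]}}
`shallow = original.copy()` → shallow = {'data': [7, 8, 1], 'nested': {'a': [8, 4]}}
`deep = copy.deepcopy(original)` → deep = {'data': [7, 8, 1], 'nested': {'a': [8, 4]}}
`original['data'].append(727)` → original = {'data': [7, 8, 1, 727], 'nested': {'a': [8, 4]}}; shallow = {'data': [7, 8, 1, 727], 'nested': {'a': [8, 4]}}
`original['nested']['a'].append(815)` → original = {'data': [7, 8, 1, 727], 'nested': {'a': [8, 4, 815]}}; shallow = {'data': [7, 8, 1, 727], 'nested': {'a': [8, 4, 815]}}
`print(shallow['data'])` → prints [7, 8, 1, 727]
`print(shallow['nested']['a'])` → prints [8, 4, 815]
`print(deep['data'])` → prints [7, 8, 1]
`print(deep['nested']['a'])` → prints [8, 4]

Answer:
[7, 8, 1, 727]
[8, 4, 815]
[7, 8, 1]
[8, 4]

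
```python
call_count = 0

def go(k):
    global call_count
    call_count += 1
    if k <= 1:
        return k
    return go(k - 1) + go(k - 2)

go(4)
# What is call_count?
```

Calls(k) = 1 + Calls(k-1) + Calls(k-2); Calls(0)=Calls(1)=1. For k=4 this gives 9.

Answer: 9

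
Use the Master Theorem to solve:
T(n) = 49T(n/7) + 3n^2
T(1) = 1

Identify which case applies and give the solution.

a=49, b=7, f(n)=3n^2. log_7(49) = 2. Since c=2 = 2, Case 2 applies: T(n) = Θ(n^log_b(a) · log n) = O(n^2 log n).

Answer: O(n^2 log n) - Case 2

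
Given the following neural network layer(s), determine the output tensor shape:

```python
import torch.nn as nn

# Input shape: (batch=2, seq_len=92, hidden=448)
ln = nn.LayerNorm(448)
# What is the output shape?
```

Input: (2, 92, 448) -> Output: (2, 92, 448)

Answer: (2, 92, 448)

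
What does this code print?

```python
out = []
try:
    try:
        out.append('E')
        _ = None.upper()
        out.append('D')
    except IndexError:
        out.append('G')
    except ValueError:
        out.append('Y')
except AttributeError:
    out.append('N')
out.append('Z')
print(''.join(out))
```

Execution trace: 'E' (try body) → 'N' (outer except AttributeError) → 'Z' (after the try/except). Output: ENZ

Answer: ENZ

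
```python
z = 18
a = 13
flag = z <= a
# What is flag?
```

Trace:
`z = 18` → z = 18
`a = 13` → a = 13
`flag = z <= a` → flag = False
So flag = False

Answer: False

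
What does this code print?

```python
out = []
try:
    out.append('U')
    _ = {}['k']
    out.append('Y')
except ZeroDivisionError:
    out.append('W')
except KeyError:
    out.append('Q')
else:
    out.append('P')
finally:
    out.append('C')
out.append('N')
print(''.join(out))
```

Execution trace: 'U' (try body) → 'Q' (except KeyError) → 'C' (finally) → 'N' (after the try/except). Output: UQCN

Answer: UQCN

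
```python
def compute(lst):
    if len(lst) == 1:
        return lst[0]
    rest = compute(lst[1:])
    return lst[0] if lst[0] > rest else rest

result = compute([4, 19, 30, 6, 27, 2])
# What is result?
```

Recursive max over [4, 19, 30, 6, 27, 2] = 30

Answer: 30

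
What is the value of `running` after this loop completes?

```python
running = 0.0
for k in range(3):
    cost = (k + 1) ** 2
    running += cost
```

Sum of squared losses 1² + 2² + ... + 3²
`running` takes the values: 0.0 → 1.0 → 5.0 → 14.0

Answer: 14.0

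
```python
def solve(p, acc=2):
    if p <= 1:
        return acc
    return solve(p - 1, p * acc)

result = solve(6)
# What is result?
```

Accumulator trace (n, acc): (6, 2) -> (5, 12) -> (4, 60) -> (3, 240) -> (2, 720) -> (1, 1440) -> return 1440

Answer: 1440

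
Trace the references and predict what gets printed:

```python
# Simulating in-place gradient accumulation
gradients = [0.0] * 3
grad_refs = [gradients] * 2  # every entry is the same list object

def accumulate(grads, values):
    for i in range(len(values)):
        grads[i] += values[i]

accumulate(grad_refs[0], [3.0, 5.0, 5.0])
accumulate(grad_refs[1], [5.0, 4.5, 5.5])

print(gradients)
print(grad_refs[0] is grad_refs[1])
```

Key concept: gradient accumulation aliasing.
Step by step:
`gradients = [0.0] * 3` → gradients = [0.0, 0.0, 0.0]
`grad_refs = [gradients] * 2` → grad_refs = [[0.0, 0.0, 0.0], [0.0, 0.0, 0.0]]
`accumulate(grad_refs[0], [3.0, 5.0, 5.0])` → gradients = [3.0, 5.0, 5.0]; grad_refs = [[3.0, 5.0, 5.0], [3.0, 5.0, 5.0]]
`accumulate(grad_refs[1], [5.0, 4.5, 5.5])` → gradients = [8.0, 9.5, 10.5]; grad_refs = [[8.0, 9.5, 10.5], [8.0, 9.5, 10.5]]
`print(gradients)` → prints [8.0, 9.5, 10.5]
`print(grad_refs[0] is grad_refs[1])` → prints True

Answer:
[8.0, 9.5, 10.5]
True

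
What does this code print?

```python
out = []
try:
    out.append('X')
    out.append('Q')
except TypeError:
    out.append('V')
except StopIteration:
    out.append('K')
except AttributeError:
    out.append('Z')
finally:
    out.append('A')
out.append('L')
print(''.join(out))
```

Execution trace: 'X' (try body) → 'Q' (try body, no exception) → 'A' (finally) → 'L' (after the try/except). Output: XQAL

Answer: XQAL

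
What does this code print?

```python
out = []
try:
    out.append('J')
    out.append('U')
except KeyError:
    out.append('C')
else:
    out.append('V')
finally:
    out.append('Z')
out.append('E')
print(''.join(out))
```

Execution trace: 'J' (try body) → 'U' (try body, no exception) → 'V' (else) → 'Z' (finally) → 'E' (after the try/except). Output: JUVZE

Answer: JUVZE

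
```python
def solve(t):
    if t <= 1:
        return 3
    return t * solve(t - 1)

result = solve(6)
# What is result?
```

solve(6) = 6 * 5 * 4 * 3 * 2 * 3 = 2160

Answer: 2160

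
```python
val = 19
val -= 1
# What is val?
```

Trace:
`val = 19` → val = 19
`val -= 1` → val = 18
So val = 18

Answer: 18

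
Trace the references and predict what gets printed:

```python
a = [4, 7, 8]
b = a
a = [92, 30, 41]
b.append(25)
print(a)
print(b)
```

Key concept: rebinding vs mutation: a is rebound to a new list, b still points at the original.
Step by step:
`a = [4, 7, 8]` → a = [4, 7, 8]
`b = a` → b = [4, 7, 8] (same object as a)
`a = [92, 30, 41]` → a = [92, 30, 41]
`b.append(25)` → b = [4, 7, 8, 25]
`print(a)` → prints [92, 30, 41]
`print(b)` → prints [4, 7, 8, 25]

Answer:
[92, 30, 41]
[4, 7, 8, 25]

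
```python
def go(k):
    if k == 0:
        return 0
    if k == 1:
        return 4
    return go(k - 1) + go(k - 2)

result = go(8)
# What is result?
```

Build up from base cases: go(0)=0, go(1)=4, go(2)=4, go(3)=8, go(4)=12, go(5)=20, go(6)=32, ..., go(8)=84

Answer: 84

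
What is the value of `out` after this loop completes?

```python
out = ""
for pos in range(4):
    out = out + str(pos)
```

Concatenate digits 0 to 3
`out` takes the values: "" → "0" → "01" → "012" → "0123"

Answer: "0123"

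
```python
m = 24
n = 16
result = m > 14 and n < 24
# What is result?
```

Trace:
`m = 24` → m = 24
`n = 16` → n = 16
`result = m > 14 and n < 24` → result = True
So result = True

Answer: True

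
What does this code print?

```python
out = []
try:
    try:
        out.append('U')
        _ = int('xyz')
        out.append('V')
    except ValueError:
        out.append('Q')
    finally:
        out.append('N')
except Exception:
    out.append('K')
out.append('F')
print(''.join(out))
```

Execution trace: 'U' (inner try body) → 'Q' (inner except ValueError) → 'N' (inner finally) → 'F' (after the try/except). Output: UQNF

Answer: UQNF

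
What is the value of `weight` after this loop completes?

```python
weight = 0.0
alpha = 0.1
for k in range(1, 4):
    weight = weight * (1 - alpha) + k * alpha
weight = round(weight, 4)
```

Moving average with lr=0.1
`weight` takes the values: 0.0 → 0.1 → 0.29 → 0.561

Answer: 0.561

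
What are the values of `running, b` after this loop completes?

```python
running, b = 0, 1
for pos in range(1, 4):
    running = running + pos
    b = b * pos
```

Sum and factorial of 1 to 3
`running, b` takes the values: (0, 1) → (1, 1) → (3, 1) → (3, 2) → (6, 2) → (6, 6)

Answer: 6, 6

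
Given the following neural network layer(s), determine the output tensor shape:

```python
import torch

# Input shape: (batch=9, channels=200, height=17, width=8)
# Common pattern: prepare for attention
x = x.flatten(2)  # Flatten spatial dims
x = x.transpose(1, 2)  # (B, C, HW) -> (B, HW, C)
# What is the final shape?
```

Input: (9, 200, 17, 8) -> after flatten(2): (9, 200, 136) -> Output: (9, 136, 200)

Answer: (9, 136, 200)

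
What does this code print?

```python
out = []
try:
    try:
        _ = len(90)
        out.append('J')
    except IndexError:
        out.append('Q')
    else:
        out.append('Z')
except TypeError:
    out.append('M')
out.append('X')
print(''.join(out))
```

Execution trace: 'M' (outer except TypeError) → 'X' (after the try/except). Output: MX

Answer: MX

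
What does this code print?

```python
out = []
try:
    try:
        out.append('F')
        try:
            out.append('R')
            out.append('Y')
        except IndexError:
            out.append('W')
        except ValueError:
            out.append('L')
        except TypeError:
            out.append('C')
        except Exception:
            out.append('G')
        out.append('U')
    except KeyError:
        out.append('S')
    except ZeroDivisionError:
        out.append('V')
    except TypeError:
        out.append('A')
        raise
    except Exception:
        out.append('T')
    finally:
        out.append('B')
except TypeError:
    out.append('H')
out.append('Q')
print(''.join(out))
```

Execution trace: 'F' (try body) → 'R' (inner try body) → 'Y' (inner try body, no exception) → 'U' (try body, no exception) → 'B' (finally) → 'Q' (after the try/except). Output: FRYUBQ

Answer: FRYUBQ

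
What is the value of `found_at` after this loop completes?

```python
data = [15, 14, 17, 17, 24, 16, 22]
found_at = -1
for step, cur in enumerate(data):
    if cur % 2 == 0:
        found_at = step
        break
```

First even number index in [15, 14, 17, 17, 24, 16, 22]
`found_at` takes the values: -1 → 1

Answer: 1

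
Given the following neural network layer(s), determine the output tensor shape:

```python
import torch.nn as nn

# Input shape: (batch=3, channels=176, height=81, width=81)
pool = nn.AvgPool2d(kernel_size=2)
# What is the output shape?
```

Input: (3, 176, 81, 81) -> Output: (3, 176, 40, 40)

Answer: (3, 176, 40, 40)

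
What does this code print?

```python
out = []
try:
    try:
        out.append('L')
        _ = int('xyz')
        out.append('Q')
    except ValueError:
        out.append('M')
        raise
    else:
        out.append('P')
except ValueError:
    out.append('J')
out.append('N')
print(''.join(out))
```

Execution trace: 'L' (inner try body) → 'M' (inner except ValueError) → 'J' (outer except ValueError) → 'N' (after the try/except). Output: LMJN

Answer: LMJN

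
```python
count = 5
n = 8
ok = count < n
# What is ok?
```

Trace:
`count = 5` → count = 5
`n = 8` → n = 8
`ok = count < n` → ok = True
So ok = True

Answer: True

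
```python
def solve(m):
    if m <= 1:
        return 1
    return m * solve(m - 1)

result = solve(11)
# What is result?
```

solve(11) = 11 * 10 * 9 * 8 * 7 * 6 * 5 * 4 * 3 * 2 * 1 = 39916800

Answer: 39916800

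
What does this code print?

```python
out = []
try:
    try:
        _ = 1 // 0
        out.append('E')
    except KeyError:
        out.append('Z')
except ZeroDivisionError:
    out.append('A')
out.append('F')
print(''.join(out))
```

Execution trace: 'A' (outer except ZeroDivisionError) → 'F' (after the try/except). Output: AF

Answer: AF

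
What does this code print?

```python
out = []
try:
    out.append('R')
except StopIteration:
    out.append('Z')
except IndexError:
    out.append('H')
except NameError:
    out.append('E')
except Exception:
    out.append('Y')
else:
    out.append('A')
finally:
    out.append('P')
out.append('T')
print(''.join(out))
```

Execution trace: 'R' (try body, no exception) → 'A' (else) → 'P' (finally) → 'T' (after the try/except). Output: RAPT

Answer: RAPT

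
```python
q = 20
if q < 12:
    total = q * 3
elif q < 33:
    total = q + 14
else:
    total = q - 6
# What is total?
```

Trace:
`q = 20` → q = 20
`if q < 12: ...` → q < 12 is False, q < 33 is True → total = 34
So total = 34

Answer: 34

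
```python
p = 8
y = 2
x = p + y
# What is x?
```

Trace:
`p = 8` → p = 8
`y = 2` → y = 2
`x = p + y` → x = 10
So x = 10

Answer: 10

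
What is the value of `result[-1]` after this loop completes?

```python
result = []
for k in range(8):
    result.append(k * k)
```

Last element of squares 0 to 7
`result` takes the values: [] → [0] → [0, 1] → [0, 1, 4] → [0, 1, 4, 9] → [0, 1, 4, 9, 16] → [0, 1, 4, 9, 16, 25] → [0, 1, 4, 9, 16, 25, 36] → [0, 1, 4, 9, 16, 25, 36, 49]
So `result[-1]` = 49

Answer: 49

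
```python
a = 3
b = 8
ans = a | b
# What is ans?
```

Trace:
`a = 3` → a = 3
`b = 8` → b = 8
`ans = a | b` → ans = 11
So ans = 11

Answer: 11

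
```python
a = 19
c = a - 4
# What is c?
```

Trace:
`a = 19` → a = 19
`c = a - 4` → c = 15
So c = 15

Answer: 15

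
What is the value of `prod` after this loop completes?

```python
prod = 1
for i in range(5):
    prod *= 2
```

2^5 = 32
`prod` takes the values: 1 → 2 → 4 → 8 → 16 → 32

Answer: 32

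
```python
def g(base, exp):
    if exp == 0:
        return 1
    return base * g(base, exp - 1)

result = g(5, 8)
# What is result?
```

g(5, 8) = 5 * 5 * 5 * 5 * 5 * 5 * 5 * 5 = 390625

Answer: 390625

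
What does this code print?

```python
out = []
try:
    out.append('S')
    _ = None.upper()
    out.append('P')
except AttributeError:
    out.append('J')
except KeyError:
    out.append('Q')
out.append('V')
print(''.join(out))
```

Execution trace: 'S' (try body) → 'J' (except AttributeError) → 'V' (after the try/except). Output: SJV

Answer: SJV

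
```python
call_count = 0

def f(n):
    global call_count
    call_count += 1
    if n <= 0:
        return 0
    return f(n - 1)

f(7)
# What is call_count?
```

Linear recursion stepping by 1: 8 calls from n=7 down to ≤0.

Answer: 8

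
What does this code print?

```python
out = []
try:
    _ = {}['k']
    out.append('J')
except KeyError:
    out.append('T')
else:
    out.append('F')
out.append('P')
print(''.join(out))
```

Execution trace: 'T' (except KeyError) → 'P' (after the try/except). Output: TP

Answer: TP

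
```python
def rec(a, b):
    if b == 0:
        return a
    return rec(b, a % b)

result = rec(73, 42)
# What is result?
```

rec(73, 42) -> rec(42, 31) -> rec(31, 11) -> rec(11, 9) -> rec(9, 2) -> rec(2, 1) -> rec(1, 0) -> 1

Answer: 1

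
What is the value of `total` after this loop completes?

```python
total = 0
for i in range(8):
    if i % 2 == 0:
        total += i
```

Sum of even numbers 0 to 7
`total` takes the values: 0 → 2 → 6 → 12

Answer: 12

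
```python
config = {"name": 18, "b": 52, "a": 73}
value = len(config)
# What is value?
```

Trace:
`config = {"name": 18, "b": 52, "a": 73}` → config = {'name': 18, 'b': 52, 'a': 73}
`value = len(config)` → value = 3
So value = 3

Answer: 3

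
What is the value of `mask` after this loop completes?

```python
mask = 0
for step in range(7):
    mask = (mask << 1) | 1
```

Build 7 consecutive 1-bits: 0b1111111
`mask` takes the values: 0 → 1 → 3 → 7 → 15 → 31 → 63 → 127

Answer: 127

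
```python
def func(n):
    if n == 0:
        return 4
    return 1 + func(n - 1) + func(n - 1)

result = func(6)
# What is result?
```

func(n) = 1 + 2·func(n-1), func(0)=4. Closed form: (4+1)·2^6 - 1 = 319.

Answer: 319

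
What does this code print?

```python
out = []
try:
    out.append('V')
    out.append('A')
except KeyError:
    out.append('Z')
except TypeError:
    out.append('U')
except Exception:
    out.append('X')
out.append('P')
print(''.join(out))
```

Execution trace: 'V' (try body) → 'A' (try body, no exception) → 'P' (after the try/except). Output: VAP

Answer: VAP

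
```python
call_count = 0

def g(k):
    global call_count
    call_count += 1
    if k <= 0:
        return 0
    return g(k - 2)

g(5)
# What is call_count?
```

Linear recursion stepping by 2: 4 calls from k=5 down to ≤0.

Answer: 4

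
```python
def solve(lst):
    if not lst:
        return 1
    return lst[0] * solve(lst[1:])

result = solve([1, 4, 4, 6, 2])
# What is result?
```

Product over [1, 4, 4, 6, 2] = 1 * 4 * 4 * 6 * 2 = 192

Answer: 192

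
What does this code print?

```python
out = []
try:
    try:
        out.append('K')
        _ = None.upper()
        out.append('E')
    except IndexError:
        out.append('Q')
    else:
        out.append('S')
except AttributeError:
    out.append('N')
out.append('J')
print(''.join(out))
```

Execution trace: 'K' (try body) → 'N' (outer except AttributeError) → 'J' (after the try/except). Output: KNJ

Answer: KNJ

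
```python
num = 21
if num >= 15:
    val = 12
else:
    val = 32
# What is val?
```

Trace:
`num = 21` → num = 21
`if num >= 15: ...` → num >= 15 is True → val = 12
So val = 12

Answer: 12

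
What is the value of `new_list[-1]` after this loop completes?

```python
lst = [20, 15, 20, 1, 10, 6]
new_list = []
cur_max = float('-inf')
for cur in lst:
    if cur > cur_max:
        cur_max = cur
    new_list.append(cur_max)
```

Running max ends at 20
`new_list` takes the values: [] → [20] → [20, 20] → [20, 20, 20] → [20, 20, 20, 20] → [20, 20, 20, 20, 20] → [20, 20, 20, 20, 20, 20]
So `new_list[-1]` = 20

Answer: 20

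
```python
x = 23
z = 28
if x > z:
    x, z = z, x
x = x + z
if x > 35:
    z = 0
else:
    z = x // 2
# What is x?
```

Trace:
`x = 23` → x = 23
`z = 28` → z = 28
`if x > z: ...` → x > z is False → no variable changes
`x = x + z` → x = 51
`if x > 35: ...` → x > 35 is True → z = 0
So x = 51

Answer: 51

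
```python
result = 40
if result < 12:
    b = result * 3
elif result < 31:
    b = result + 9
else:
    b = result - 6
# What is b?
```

Trace:
`result = 40` → result = 40
`if result < 12: ...` → result < 12 is False, result < 31 is False, take else branch → b = 34
So b = 34

Answer: 34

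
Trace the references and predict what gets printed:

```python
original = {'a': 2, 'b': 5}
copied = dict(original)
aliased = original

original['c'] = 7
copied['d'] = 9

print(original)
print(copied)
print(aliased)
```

Key concept: dict() creates copy, assignment creates alias.
Step by step:
`original = {'a': 2, 'b': 5}` → original = {'a': 2, 'b': 5}
`copied = dict(original)` → copied = {'a': 2, 'b': 5}
`aliased = original` → aliased = {'a': 2, 'b': 5} (same object as original)
`original['c'] = 7` → original = {'a': 2, 'b': 5, 'c': 7} (same object as aliased); aliased = {'a': 2, 'b': 5, 'c': 7} (same object as original)
`copied['d'] = 9` → copied = {'a': 2, 'b': 5, 'd': 9}
`print(original)` → prints {'a': 2, 'b': 5, 'c': 7}
`print(copied)` → prints {'a': 2, 'b': 5, 'd': 9}
`print(aliased)` → prints {'a': 2, 'b': 5, 'c': 7}

Answer:
{'a': 2, 'b': 5, 'c': 7}
{'a': 2, 'b': 5, 'd': 9}
{'a': 2, 'b': 5, 'c': 7}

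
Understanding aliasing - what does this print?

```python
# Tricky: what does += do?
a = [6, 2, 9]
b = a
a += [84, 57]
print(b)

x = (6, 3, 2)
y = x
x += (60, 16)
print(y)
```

Key concept: += behavior differs for mutable vs immutable.
Step by step:
`a = [6, 2, 9]` → a = [6, 2, 9]
`b = a` → b = [6, 2, 9] (same object as a)
`a += [84, 57]` → a = [6, 2, 9, 84, 57] (same object as b); b = [6, 2, 9, 84, 57] (same object as a)
`print(b)` → prints [6, 2, 9, 84, 57]
`x = (6, 3, 2)` → x = (6, 3, 2)
`y = x` → y = (6, 3, 2)
`x += (60, 16)` → x = (6, 3, 2, 60, 16)
`print(y)` → prints (6, 3, 2)

Answer:
[6, 2, 9, 84, 57]
(6, 3, 2)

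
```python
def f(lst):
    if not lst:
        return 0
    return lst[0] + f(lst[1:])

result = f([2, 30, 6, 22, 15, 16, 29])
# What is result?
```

2 + 30 + 6 + 22 + 15 + 16 + 29 + 0 = 120

Answer: 120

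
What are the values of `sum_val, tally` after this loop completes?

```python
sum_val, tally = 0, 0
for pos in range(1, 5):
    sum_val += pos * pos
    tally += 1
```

Sum of squares and count
`sum_val, tally` takes the values: (0, 0) → (1, 0) → (1, 1) → (5, 1) → (5, 2) → (14, 2) → (14, 3) → (30, 3) → (30, 4)

Answer: 30, 4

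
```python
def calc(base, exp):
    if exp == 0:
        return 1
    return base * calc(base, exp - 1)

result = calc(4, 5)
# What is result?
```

calc(4, 5) = 4 * 4 * 4 * 4 * 4 = 1024

Answer: 1024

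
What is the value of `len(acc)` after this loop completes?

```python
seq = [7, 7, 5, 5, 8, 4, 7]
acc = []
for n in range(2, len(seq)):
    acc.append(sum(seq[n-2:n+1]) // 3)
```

Number of 3-element averages
`acc` takes the values: [] → [6] → [6, 5] → [6, 5, 6] → [6, 5, 6, 5] → [6, 5, 6, 5, 6]
So `len(acc)` = 5

Answer: 5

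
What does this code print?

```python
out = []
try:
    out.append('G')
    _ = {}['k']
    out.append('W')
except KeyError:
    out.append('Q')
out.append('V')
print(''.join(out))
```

Execution trace: 'G' (try body) → 'Q' (except KeyError) → 'V' (after the try/except). Output: GQV

Answer: GQV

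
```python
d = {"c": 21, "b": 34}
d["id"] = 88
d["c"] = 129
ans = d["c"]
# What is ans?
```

Trace:
`d = {"c": 21, "b": 34}` → d = {'c': 21, 'b': 34}
`d["id"] = 88` → d = {'c': 21, 'b': 34, 'id': 88}
`d["c"] = 129` → d = {'c': 129, 'b': 34, 'id': 88}
`ans = d["c"]` → ans = 129
So ans = 129

Answer: 129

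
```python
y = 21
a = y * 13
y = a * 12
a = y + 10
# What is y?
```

Trace:
`y = 21` → y = 21
`a = y * 13` → a = 273
`y = a * 12` → y = 3276
`a = y + 10` → a = 3286
So y = 3276

Answer: 3276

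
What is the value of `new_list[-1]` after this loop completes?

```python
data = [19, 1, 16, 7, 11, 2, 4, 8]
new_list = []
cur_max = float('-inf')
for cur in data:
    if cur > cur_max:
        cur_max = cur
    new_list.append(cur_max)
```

Running max ends at 19
`new_list` takes the values: [] → [19] → [19, 19] → [19, 19, 19] → [19, 19, 19, 19] → [19, 19, 19, 19, 19] → [19, 19, 19, 19, 19, 19] → [19, 19, 19, 19, 19, 19, 19] → [19, 19, 19, 19, 19, 19, 19, 19]
So `new_list[-1]` = 19

Answer: 19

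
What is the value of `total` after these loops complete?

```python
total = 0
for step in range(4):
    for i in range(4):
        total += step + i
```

Sum of all step+i for step,i in 4x4
`total` takes the values: 0 → 1 → 3 → 6 → 7 → 9 → 12 → 16 → 18 → 21 → 25 → 30 → 33 → 37 → 42 → 48

Answer: 48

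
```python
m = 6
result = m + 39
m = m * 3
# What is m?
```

Trace:
`m = 6` → m = 6
`result = m + 39` → result = 45
`m = m * 3` → m = 18
So m = 18

Answer: 18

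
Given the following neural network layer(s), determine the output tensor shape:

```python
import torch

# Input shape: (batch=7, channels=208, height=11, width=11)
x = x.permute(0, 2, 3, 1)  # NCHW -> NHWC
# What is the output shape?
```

Input: (7, 208, 11, 11) -> Output: (7, 11, 11, 208)

Answer: (7, 11, 11, 208)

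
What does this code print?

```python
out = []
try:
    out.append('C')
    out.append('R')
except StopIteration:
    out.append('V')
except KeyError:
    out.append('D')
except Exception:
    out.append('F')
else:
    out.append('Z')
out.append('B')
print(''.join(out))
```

Execution trace: 'C' (try body) → 'R' (try body, no exception) → 'Z' (else) → 'B' (after the try/except). Output: CRZB

Answer: CRZB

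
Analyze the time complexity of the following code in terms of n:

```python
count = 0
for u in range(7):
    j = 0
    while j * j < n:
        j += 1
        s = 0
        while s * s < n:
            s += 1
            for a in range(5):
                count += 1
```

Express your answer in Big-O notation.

Each loop level contributes: 1 × √n × √n × 1. Multiplying the contributions gives O(n).

Answer: O(n)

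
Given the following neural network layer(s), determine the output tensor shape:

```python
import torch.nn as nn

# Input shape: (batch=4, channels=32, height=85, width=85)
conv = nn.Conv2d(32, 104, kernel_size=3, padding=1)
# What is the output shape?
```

Input: (4, 32, 85, 85) -> Output: (4, 104, 85, 85)

Answer: (4, 104, 85, 85)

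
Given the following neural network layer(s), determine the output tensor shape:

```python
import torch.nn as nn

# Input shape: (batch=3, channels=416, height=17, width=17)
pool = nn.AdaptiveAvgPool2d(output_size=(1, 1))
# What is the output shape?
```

Input: (3, 416, 17, 17) -> Output: (3, 416, 1, 1)

Answer: (3, 416, 1, 1)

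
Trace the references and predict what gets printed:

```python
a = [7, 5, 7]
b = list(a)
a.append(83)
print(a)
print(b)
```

Key concept: list() constructor creates copy.
Step by step:
`a = [7, 5, 7]` → a = [7, 5, 7]
`b = list(a)` → b = [7, 5, 7]
`a.append(83)` → a = [7, 5, 7, 83]
`print(a)` → prints [7, 5, 7, 83]
`print(b)` → prints [7, 5, 7]

Answer:
[7, 5, 7, 83]
[7, 5, 7]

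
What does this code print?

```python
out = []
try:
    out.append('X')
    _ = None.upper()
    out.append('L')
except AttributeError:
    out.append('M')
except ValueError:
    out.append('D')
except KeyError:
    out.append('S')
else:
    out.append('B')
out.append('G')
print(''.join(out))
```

Execution trace: 'X' (try body) → 'M' (except AttributeError) → 'G' (after the try/except). Output: XMG

Answer: XMG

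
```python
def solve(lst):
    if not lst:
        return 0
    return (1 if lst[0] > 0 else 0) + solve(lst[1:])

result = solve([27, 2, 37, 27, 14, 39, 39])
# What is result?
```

Count of positive elements in [27, 2, 37, 27, 14, 39, 39] = 7

Answer: 7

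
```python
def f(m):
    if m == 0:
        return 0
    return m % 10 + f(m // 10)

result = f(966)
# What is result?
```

Sum of digits of 966: 6 + 6 + 9 = 21

Answer: 21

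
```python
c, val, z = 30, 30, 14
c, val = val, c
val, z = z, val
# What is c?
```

Trace:
`c, val, z = 30, 30, 14` → c = 30; val = 30; z = 14
`c, val = val, c` → c = 30; val = 30
`val, z = z, val` → val = 14; z = 30
So c = 30

Answer: 30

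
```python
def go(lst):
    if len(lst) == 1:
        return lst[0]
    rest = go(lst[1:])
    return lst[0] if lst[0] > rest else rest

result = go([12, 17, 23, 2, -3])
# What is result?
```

Recursive max over [12, 17, 23, 2, -3] = 23

Answer: 23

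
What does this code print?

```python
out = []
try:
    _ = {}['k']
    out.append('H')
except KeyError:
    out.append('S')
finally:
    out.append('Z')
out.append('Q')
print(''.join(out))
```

Execution trace: 'S' (except KeyError) → 'Z' (finally) → 'Q' (after the try/except). Output: SZQ

Answer: SZQ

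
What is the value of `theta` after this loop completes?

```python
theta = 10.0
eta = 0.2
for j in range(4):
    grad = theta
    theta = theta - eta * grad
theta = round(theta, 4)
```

Gradient descent: w = 10.0 * (1 - 0.2)^4
`theta` takes the values: 10.0 → 8.0 → 6.4 → 5.12 → 4.096

Answer: 4.096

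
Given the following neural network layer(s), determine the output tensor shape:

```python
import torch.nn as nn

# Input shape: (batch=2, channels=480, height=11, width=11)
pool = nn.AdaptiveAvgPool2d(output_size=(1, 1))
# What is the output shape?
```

Input: (2, 480, 11, 11) -> Output: (2, 480, 1, 1)

Answer: (2, 480, 1, 1)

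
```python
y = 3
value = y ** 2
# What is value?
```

Trace:
`y = 3` → y = 3
`value = y ** 2` → value = 9
So value = 9

Answer: 9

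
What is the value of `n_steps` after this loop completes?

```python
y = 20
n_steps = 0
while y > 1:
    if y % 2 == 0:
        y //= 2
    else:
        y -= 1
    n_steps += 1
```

Steps to reduce 20 to 1
`n_steps` takes the values: 0 → 1 → 2 → 3 → 4 → 5

Answer: 5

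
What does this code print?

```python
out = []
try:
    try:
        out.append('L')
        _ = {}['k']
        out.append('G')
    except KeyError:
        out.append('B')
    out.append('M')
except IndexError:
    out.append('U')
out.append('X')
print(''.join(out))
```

Execution trace: 'L' (inner try body) → 'B' (inner except KeyError) → 'M' (try body, no exception) → 'X' (after the try/except). Output: LBMX

Answer: LBMX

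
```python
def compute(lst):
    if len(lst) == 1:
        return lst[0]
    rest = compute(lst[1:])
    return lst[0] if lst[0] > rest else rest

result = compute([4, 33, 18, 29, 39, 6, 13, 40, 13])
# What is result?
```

Recursive max over [4, 33, 18, 29, 39, 6, 13, 40, 13] = 40

Answer: 40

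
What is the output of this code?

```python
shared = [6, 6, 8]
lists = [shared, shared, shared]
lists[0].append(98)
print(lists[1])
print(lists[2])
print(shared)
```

Key concept: list of same reference.
Step by step:
`shared = [6, 6, 8]` → shared = [6, 6, 8]
`lists = [shared, shared, shared]` → lists = [[6, 6, 8], [6, 6, 8], [6, 6, 8]]
`lists[0].append(98)` → shared = [6, 6, 8, 98]; lists = [[6, 6, 8, 98], [6, 6, 8, 98], [6, 6, 8, 98]]
`print(lists[1])` → prints [6, 6, 8, 98]
`print(lists[2])` → prints [6, 6, 8, 98]
`print(shared)` → prints [6, 6, 8, 98]

Answer:
[6, 6, 8, 98]
[6, 6, 8, 98]
[6, 6, 8, 98]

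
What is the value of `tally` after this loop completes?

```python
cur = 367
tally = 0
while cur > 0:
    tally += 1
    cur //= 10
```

Count digits by repeated division by 10
`tally` takes the values: 0 → 1 → 2 → 3

Answer: 3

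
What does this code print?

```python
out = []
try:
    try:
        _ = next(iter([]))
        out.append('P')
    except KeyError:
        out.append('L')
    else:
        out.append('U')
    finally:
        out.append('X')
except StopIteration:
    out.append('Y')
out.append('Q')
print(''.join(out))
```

Execution trace: 'X' (finally) → 'Y' (outer except StopIteration) → 'Q' (after the try/except). Output: XYQ

Answer: XYQ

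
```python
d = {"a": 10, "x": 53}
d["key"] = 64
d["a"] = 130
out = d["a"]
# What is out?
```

Trace:
`d = {"a": 10, "x": 53}` → d = {'a': 10, 'x': 53}
`d["key"] = 64` → d = {'a': 10, 'x': 53, 'key': 64}
`d["a"] = 130` → d = {'a': 130, 'x': 53, 'key': 64}
`out = d["a"]` → out = 130
So out = 130

Answer: 130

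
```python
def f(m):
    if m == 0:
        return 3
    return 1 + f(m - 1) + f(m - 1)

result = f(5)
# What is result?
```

f(m) = 1 + 2·f(m-1), f(0)=3. Closed form: (3+1)·2^5 - 1 = 127.

Answer: 127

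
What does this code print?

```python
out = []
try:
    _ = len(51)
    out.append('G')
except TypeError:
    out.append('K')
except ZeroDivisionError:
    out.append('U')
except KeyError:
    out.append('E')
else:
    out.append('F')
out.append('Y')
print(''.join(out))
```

Execution trace: 'K' (except TypeError) → 'Y' (after the try/except). Output: KY

Answer: KY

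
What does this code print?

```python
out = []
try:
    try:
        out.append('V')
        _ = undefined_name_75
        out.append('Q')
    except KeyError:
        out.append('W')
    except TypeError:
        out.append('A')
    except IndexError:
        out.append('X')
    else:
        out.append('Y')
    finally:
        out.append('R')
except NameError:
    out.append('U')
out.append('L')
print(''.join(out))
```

Execution trace: 'V' (try body) → 'R' (finally) → 'U' (outer except NameError) → 'L' (after the try/except). Output: VRUL

Answer: VRUL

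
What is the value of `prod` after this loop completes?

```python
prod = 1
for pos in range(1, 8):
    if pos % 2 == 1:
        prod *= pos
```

Product of odd numbers 1 to 7
`prod` takes the values: 1 → 3 → 15 → 105

Answer: 105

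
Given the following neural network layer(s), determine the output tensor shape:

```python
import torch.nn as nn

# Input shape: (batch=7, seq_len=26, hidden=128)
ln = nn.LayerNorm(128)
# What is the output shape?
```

Input: (7, 26, 128) -> Output: (7, 26, 128)

Answer: (7, 26, 128)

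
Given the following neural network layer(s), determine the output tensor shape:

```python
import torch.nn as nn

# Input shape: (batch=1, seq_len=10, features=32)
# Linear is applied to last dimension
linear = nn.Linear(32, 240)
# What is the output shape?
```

Input: (1, 10, 32) -> Output: (1, 10, 240)

Answer: (1, 10, 240)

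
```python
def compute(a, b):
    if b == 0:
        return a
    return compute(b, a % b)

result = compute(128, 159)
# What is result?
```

compute(128, 159) -> compute(159, 128) -> compute(128, 31) -> compute(31, 4) -> compute(4, 3) -> compute(3, 1) -> compute(1, 0) -> 1

Answer: 1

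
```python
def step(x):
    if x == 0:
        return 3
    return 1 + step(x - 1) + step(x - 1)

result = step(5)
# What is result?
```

step(x) = 1 + 2·step(x-1), step(0)=3. Closed form: (3+1)·2^5 - 1 = 127.

Answer: 127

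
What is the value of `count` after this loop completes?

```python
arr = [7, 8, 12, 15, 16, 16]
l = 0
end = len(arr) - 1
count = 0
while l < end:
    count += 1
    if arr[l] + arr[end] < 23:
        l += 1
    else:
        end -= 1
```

Steps to find pair summing to 23
`count` takes the values: 0 → 1 → 2 → 3 → 4 → 5

Answer: 5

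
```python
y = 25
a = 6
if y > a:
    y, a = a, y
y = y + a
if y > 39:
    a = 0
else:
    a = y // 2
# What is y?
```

Trace:
`y = 25` → y = 25
`a = 6` → a = 6
`if y > a: ...` → y > a is True → y = 6; a = 25
`y = y + a` → y = 31
`if y > 39: ...` → y > 39 is False, take else branch → a = 15
So y = 31

Answer: 31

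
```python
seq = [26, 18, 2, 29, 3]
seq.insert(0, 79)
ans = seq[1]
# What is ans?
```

Trace:
`seq = [26, 18, 2, 29, 3]` → seq = [26, 18, 2, 29, 3]
`seq.insert(0, 79)` → seq = [79, 26, 18, 2, 29, 3]
`ans = seq[1]` → ans = 26
So ans = 26

Answer: 26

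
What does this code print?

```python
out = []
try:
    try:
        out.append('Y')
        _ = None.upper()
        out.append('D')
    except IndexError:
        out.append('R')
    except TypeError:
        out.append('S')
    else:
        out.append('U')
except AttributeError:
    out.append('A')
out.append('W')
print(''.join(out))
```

Execution trace: 'Y' (try body) → 'A' (outer except AttributeError) → 'W' (after the try/except). Output: YAW

Answer: YAW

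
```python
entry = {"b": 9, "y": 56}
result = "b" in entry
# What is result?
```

Trace:
`entry = {"b": 9, "y": 56}` → entry = {'b': 9, 'y': 56}
`result = "b" in entry` → result = True
So result = True

Answer: True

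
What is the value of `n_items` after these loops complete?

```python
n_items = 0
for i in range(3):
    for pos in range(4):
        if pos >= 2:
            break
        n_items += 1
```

Inner breaks at 2, outer runs 3 times
`n_items` takes the values: 0 → 1 → 2 → 3 → 4 → 5 → 6

Answer: 6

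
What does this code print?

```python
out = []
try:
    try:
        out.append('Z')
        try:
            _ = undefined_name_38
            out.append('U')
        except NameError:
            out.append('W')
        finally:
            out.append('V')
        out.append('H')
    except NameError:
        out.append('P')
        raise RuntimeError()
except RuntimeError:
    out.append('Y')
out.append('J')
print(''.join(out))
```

Execution trace: 'Z' (try body) → 'W' (inner except NameError) → 'V' (inner finally) → 'H' (try body, no exception) → 'J' (after the try/except). Output: ZWVHJ

Answer: ZWVHJ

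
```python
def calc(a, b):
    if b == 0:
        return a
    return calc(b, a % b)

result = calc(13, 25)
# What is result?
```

calc(13, 25) -> calc(25, 13) -> calc(13, 12) -> calc(12, 1) -> calc(1, 0) -> 1

Answer: 1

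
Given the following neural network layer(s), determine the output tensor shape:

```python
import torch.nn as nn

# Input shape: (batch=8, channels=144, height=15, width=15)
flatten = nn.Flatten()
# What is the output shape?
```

Input: (8, 144, 15, 15) -> Output: (8, 32400)

Answer: (8, 32400)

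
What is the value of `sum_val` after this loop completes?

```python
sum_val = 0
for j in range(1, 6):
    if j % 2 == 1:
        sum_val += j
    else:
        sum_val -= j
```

Add odd, subtract even
`sum_val` takes the values: 0 → 1 → -1 → 2 → -2 → 3

Answer: 3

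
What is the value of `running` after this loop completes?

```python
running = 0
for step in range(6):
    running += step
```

Sum of 0 to 5 = 15
`running` takes the values: 0 → 1 → 3 → 6 → 10 → 15

Answer: 15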